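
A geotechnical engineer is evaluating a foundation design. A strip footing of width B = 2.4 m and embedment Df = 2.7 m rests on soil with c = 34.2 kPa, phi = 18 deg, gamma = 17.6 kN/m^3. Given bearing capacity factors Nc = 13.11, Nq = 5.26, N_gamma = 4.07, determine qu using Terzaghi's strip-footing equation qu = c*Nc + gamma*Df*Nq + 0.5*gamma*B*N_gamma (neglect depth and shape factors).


Result: 784.28 kPa

Derivation:
Compute qu = c*Nc + gamma*Df*Nq + 0.5*gamma*B*N_gamma
Term 1: 34.2 * 13.11 = 448.362
Term 2: 17.6 * 2.7 * 5.26 = 249.9552
Term 3: 0.5 * 17.6 * 2.4 * 4.07 = 85.9584
qu = 448.362 + 249.9552 + 85.9584
qu = 784.28 kPa


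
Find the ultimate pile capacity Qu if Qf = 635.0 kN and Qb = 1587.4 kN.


Using Qu = Qf + Qb
Qu = 635.0 + 1587.4
Qu = 2222.4 kN


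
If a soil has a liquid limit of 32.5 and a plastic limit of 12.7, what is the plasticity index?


Result: 19.8

Derivation:
Using PI = LL - PL
PI = 32.5 - 12.7
PI = 19.8


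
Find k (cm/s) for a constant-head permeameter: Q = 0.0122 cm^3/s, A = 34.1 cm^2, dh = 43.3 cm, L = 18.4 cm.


Compute hydraulic gradient:
i = dh / L = 43.3 / 18.4 = 2.35326
Then apply Darcy's law:
k = Q / (A * i)
k = 0.0122 / (34.1 * 2.35326)
k = 0.0122 / 80.2462
k = 0.000152 cm/s


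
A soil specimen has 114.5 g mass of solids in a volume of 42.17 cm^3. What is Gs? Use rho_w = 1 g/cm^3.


Using Gs = m_s / (V_s * rho_w)
Since rho_w = 1 g/cm^3:
Gs = 114.5 / 42.17
Gs = 2.715


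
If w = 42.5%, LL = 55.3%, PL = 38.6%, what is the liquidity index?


First compute the plasticity index:
PI = LL - PL = 55.3 - 38.6 = 16.7
Then compute the liquidity index:
LI = (w - PL) / PI
LI = (42.5 - 38.6) / 16.7
LI = 0.234


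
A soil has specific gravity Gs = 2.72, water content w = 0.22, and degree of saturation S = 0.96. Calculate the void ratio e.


Using the relation e = Gs * w / S
e = 2.72 * 0.22 / 0.96
e = 0.6233


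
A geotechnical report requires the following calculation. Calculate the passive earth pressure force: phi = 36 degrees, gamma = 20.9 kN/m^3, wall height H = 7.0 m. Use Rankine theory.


Compute passive earth pressure coefficient:
Kp = tan^2(45 + phi/2) = tan^2(63.0) = 3.85184
Compute passive force:
Pp = 0.5 * Kp * gamma * H^2
Pp = 0.5 * 3.85184 * 20.9 * 7.0^2
Pp = 1972.33 kN/m


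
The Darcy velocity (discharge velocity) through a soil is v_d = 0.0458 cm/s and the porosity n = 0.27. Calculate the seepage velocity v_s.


Result: 0.16963 cm/s

Derivation:
Using v_s = v_d / n
v_s = 0.0458 / 0.27
v_s = 0.16963 cm/s


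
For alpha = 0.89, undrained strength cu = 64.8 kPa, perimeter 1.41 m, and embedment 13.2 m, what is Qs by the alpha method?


Using Qs = alpha * cu * perimeter * L
Qs = 0.89 * 64.8 * 1.41 * 13.2
Qs = 1073.39 kN


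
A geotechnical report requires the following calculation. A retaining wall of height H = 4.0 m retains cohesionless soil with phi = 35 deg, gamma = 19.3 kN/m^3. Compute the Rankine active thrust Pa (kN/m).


Compute active earth pressure coefficient:
Ka = tan^2(45 - phi/2) = tan^2(27.5) = 0.27099
Compute active force:
Pa = 0.5 * Ka * gamma * H^2
Pa = 0.5 * 0.27099 * 19.3 * 4.0^2
Pa = 41.84 kN/m


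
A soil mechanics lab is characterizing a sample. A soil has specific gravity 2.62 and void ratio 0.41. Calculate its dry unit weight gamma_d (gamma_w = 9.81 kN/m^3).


Result: 18.229 kN/m^3

Derivation:
Using gamma_d = Gs * gamma_w / (1 + e)
gamma_d = 2.62 * 9.81 / (1 + 0.41)
gamma_d = 2.62 * 9.81 / 1.41
gamma_d = 18.229 kN/m^3


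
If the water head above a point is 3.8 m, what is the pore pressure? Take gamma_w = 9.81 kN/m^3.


Using u = gamma_w * h_w
u = 9.81 * 3.8
u = 37.28 kPa


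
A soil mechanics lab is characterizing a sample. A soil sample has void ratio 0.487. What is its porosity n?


Result: 0.3275

Derivation:
Using the relation n = e / (1 + e)
n = 0.487 / (1 + 0.487)
n = 0.487 / 1.487
n = 0.3275


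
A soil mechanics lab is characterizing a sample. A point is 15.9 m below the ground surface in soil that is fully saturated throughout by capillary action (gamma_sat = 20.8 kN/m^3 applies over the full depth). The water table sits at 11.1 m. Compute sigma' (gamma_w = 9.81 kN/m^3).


Result: 283.63 kPa

Derivation:
Total stress = gamma_sat * depth
sigma = 20.8 * 15.9 = 330.72 kPa
Pore water pressure u = gamma_w * (depth - d_wt)
u = 9.81 * (15.9 - 11.1) = 47.088 kPa
Effective stress = sigma - u
sigma' = 330.72 - 47.088 = 283.63 kPa


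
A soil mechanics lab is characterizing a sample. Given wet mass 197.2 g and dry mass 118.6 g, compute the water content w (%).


Using w = (m_wet - m_dry) / m_dry * 100
m_wet - m_dry = 197.2 - 118.6 = 78.6 g
w = 78.6 / 118.6 * 100
w = 66.27 %


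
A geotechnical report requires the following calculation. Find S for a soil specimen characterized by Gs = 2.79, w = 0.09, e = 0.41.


Result: 0.6124

Derivation:
Using S = Gs * w / e
S = 2.79 * 0.09 / 0.41
S = 0.6124


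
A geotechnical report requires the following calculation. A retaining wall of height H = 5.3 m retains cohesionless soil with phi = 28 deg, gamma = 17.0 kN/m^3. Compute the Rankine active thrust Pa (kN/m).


Result: 86.2 kN/m

Derivation:
Compute active earth pressure coefficient:
Ka = tan^2(45 - phi/2) = tan^2(31.0) = 0.361033
Compute active force:
Pa = 0.5 * Ka * gamma * H^2
Pa = 0.5 * 0.361033 * 17.0 * 5.3^2
Pa = 86.2 kN/m


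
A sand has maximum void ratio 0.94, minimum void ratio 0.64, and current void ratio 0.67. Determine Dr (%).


Result: 90.0 %

Derivation:
Using Dr = (e_max - e) / (e_max - e_min) * 100
e_max - e = 0.94 - 0.67 = 0.27
e_max - e_min = 0.94 - 0.64 = 0.3
Dr = 0.27 / 0.3 * 100
Dr = 90.0 %


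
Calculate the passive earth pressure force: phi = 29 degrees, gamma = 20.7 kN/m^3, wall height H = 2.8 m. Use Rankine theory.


Compute passive earth pressure coefficient:
Kp = tan^2(45 + phi/2) = tan^2(59.5) = 2.88206
Compute passive force:
Pp = 0.5 * Kp * gamma * H^2
Pp = 0.5 * 2.88206 * 20.7 * 2.8^2
Pp = 233.86 kN/m


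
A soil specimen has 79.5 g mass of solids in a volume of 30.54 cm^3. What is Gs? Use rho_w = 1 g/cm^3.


Result: 2.603

Derivation:
Using Gs = m_s / (V_s * rho_w)
Since rho_w = 1 g/cm^3:
Gs = 79.5 / 30.54
Gs = 2.603


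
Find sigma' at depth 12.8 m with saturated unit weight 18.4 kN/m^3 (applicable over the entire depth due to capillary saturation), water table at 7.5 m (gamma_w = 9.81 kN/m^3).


Total stress = gamma_sat * depth
sigma = 18.4 * 12.8 = 235.52 kPa
Pore water pressure u = gamma_w * (depth - d_wt)
u = 9.81 * (12.8 - 7.5) = 51.993 kPa
Effective stress = sigma - u
sigma' = 235.52 - 51.993 = 183.53 kPa


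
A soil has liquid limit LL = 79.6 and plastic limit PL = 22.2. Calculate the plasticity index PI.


Using PI = LL - PL
PI = 79.6 - 22.2
PI = 57.4


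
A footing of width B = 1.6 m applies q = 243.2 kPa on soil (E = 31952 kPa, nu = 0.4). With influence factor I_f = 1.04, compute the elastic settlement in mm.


Result: 10.639 mm

Derivation:
Using Se = q * B * (1 - nu^2) * I_f / E
1 - nu^2 = 1 - 0.4^2 = 0.84
Se = 243.2 * 1.6 * 0.84 * 1.04 / 31952
Se = 0.010639 m
Convert to mm: Se = 0.010639 * 1000 = 10.639 mm


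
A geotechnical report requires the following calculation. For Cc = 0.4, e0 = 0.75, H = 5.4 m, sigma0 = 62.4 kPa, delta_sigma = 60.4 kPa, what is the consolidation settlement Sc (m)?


Result: 0.3629 m

Derivation:
Using Sc = Cc * H / (1 + e0) * log10((sigma0 + delta_sigma) / sigma0)
Stress ratio = (62.4 + 60.4) / 62.4 = 1.96795
log10(1.96795) = 0.294014
Cc * H / (1 + e0) = 0.4 * 5.4 / (1 + 0.75) = 1.23429
Sc = 1.23429 * 0.294014
Sc = 0.3629 m


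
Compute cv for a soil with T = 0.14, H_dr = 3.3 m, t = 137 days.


Using cv = T * H_dr^2 / t
H_dr^2 = 3.3^2 = 10.89
cv = 0.14 * 10.89 / 137
cv = 0.01113 m^2/day


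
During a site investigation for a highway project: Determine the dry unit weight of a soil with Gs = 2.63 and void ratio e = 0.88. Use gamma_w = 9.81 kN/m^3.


Using gamma_d = Gs * gamma_w / (1 + e)
gamma_d = 2.63 * 9.81 / (1 + 0.88)
gamma_d = 2.63 * 9.81 / 1.88
gamma_d = 13.724 kN/m^3


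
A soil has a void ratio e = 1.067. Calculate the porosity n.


Using the relation n = e / (1 + e)
n = 1.067 / (1 + 1.067)
n = 1.067 / 2.067
n = 0.5162


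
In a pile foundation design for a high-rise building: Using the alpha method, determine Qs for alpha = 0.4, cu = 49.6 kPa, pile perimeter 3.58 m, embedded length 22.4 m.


Result: 1591.01 kN

Derivation:
Using Qs = alpha * cu * perimeter * L
Qs = 0.4 * 49.6 * 3.58 * 22.4
Qs = 1591.01 kN


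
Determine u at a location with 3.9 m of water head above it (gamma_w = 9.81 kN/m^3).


Using u = gamma_w * h_w
u = 9.81 * 3.9
u = 38.26 kPa


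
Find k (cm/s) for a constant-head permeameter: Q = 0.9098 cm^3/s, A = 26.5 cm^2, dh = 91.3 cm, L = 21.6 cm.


Compute hydraulic gradient:
i = dh / L = 91.3 / 21.6 = 4.22685
Then apply Darcy's law:
k = Q / (A * i)
k = 0.9098 / (26.5 * 4.22685)
k = 0.9098 / 112.012
k = 0.008122 cm/s


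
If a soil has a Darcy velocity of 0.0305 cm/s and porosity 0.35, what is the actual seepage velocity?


Using v_s = v_d / n
v_s = 0.0305 / 0.35
v_s = 0.08714 cm/s


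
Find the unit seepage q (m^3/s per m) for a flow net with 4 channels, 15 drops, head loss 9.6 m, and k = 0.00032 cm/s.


Convert k to m/s for unit consistency with H:
k = 0.00032 cm/s = 0.00032 / 100 m/s = 3.2e-06 m/s
Using q = k * H * Nf / Nd
Nf / Nd = 4 / 15 = 0.2667
q = 3.2e-06 * 9.6 * 0.2667
q = 8.192e-06 m^3/s per m


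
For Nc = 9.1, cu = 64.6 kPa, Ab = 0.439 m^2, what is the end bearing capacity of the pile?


Using Qb = Nc * cu * Ab
Qb = 9.1 * 64.6 * 0.439
Qb = 258.07 kN


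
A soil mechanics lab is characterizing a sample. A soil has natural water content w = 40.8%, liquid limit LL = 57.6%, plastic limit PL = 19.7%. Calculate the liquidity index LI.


First compute the plasticity index:
PI = LL - PL = 57.6 - 19.7 = 37.9
Then compute the liquidity index:
LI = (w - PL) / PI
LI = (40.8 - 19.7) / 37.9
LI = 0.557


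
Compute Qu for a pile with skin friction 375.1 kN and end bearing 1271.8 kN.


Using Qu = Qf + Qb
Qu = 375.1 + 1271.8
Qu = 1646.9 kN


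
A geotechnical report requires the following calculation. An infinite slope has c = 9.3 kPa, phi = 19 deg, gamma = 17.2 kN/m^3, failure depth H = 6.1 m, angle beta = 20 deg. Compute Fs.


Using Fs = c / (gamma*H*sin(beta)*cos(beta)) + tan(phi)/tan(beta)
Cohesion contribution = 9.3 / (17.2*6.1*sin(20)*cos(20))
Cohesion contribution = 0.275795
Friction contribution = tan(19)/tan(20) = 0.946032
Fs = 0.275795 + 0.946032
Fs = 1.222


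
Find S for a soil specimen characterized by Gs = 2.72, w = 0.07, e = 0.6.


Result: 0.3173

Derivation:
Using S = Gs * w / e
S = 2.72 * 0.07 / 0.6
S = 0.3173


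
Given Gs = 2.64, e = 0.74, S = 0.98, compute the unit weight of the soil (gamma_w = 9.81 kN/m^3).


Using gamma = gamma_w * (Gs + S*e) / (1 + e)
Numerator: Gs + S*e = 2.64 + 0.98*0.74 = 3.3652
Denominator: 1 + e = 1 + 0.74 = 1.74
gamma = 9.81 * 3.3652 / 1.74
gamma = 18.973 kN/m^3


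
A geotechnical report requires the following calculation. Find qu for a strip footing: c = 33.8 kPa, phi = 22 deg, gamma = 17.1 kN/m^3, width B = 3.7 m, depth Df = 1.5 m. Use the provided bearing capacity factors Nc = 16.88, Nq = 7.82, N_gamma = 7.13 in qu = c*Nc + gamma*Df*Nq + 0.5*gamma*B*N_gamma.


Result: 996.68 kPa

Derivation:
Compute qu = c*Nc + gamma*Df*Nq + 0.5*gamma*B*N_gamma
Term 1: 33.8 * 16.88 = 570.544
Term 2: 17.1 * 1.5 * 7.82 = 200.583
Term 3: 0.5 * 17.1 * 3.7 * 7.13 = 225.55755
qu = 570.544 + 200.583 + 225.55755
qu = 996.68 kPa


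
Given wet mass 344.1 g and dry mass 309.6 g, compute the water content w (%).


Using w = (m_wet - m_dry) / m_dry * 100
m_wet - m_dry = 344.1 - 309.6 = 34.5 g
w = 34.5 / 309.6 * 100
w = 11.14 %


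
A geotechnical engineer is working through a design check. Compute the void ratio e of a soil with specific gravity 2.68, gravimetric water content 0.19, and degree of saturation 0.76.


Result: 0.67

Derivation:
Using the relation e = Gs * w / S
e = 2.68 * 0.19 / 0.76
e = 0.67


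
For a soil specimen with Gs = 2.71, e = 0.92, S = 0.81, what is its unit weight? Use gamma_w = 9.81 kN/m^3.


Using gamma = gamma_w * (Gs + S*e) / (1 + e)
Numerator: Gs + S*e = 2.71 + 0.81*0.92 = 3.4552
Denominator: 1 + e = 1 + 0.92 = 1.92
gamma = 9.81 * 3.4552 / 1.92
gamma = 17.654 kN/m^3


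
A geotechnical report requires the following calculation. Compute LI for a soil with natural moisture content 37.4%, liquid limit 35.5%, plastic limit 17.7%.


Result: 1.107

Derivation:
First compute the plasticity index:
PI = LL - PL = 35.5 - 17.7 = 17.8
Then compute the liquidity index:
LI = (w - PL) / PI
LI = (37.4 - 17.7) / 17.8
LI = 1.107


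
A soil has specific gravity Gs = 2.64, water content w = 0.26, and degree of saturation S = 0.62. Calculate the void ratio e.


Result: 1.1071

Derivation:
Using the relation e = Gs * w / S
e = 2.64 * 0.26 / 0.62
e = 1.1071


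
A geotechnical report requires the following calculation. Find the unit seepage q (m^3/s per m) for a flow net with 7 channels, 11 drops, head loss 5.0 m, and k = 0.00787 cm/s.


Convert k to m/s for unit consistency with H:
k = 0.00787 cm/s = 0.00787 / 100 m/s = 7.87e-05 m/s
Using q = k * H * Nf / Nd
Nf / Nd = 7 / 11 = 0.6364
q = 7.87e-05 * 5.0 * 0.6364
q = 0.0002504 m^3/s per m


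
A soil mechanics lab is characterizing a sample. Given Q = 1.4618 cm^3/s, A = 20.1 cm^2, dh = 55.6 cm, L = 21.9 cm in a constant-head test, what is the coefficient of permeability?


Compute hydraulic gradient:
i = dh / L = 55.6 / 21.9 = 2.53881
Then apply Darcy's law:
k = Q / (A * i)
k = 1.4618 / (20.1 * 2.53881)
k = 1.4618 / 51.0301
k = 0.028646 cm/s


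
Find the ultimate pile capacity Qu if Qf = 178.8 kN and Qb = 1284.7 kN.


Using Qu = Qf + Qb
Qu = 178.8 + 1284.7
Qu = 1463.5 kN


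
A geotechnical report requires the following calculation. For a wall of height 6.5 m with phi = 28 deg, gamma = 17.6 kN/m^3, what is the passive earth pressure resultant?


Compute passive earth pressure coefficient:
Kp = tan^2(45 + phi/2) = tan^2(59.0) = 2.769826
Compute passive force:
Pp = 0.5 * Kp * gamma * H^2
Pp = 0.5 * 2.769826 * 17.6 * 6.5^2
Pp = 1029.82 kN/m


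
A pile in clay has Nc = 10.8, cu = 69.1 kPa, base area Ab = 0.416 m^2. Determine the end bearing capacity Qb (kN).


Using Qb = Nc * cu * Ab
Qb = 10.8 * 69.1 * 0.416
Qb = 310.45 kN


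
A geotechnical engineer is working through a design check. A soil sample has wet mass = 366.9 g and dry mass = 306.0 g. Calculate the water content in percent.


Using w = (m_wet - m_dry) / m_dry * 100
m_wet - m_dry = 366.9 - 306.0 = 60.9 g
w = 60.9 / 306.0 * 100
w = 19.9 %


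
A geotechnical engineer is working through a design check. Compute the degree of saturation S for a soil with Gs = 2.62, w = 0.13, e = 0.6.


Result: 0.5677

Derivation:
Using S = Gs * w / e
S = 2.62 * 0.13 / 0.6
S = 0.5677


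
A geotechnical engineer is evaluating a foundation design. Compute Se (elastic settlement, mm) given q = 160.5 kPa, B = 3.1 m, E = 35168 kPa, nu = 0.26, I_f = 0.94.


Result: 12.4 mm

Derivation:
Using Se = q * B * (1 - nu^2) * I_f / E
1 - nu^2 = 1 - 0.26^2 = 0.9324
Se = 160.5 * 3.1 * 0.9324 * 0.94 / 35168
Se = 0.012400 m
Convert to mm: Se = 0.012400 * 1000 = 12.4 mm


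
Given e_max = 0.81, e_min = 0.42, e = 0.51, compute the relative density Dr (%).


Using Dr = (e_max - e) / (e_max - e_min) * 100
e_max - e = 0.81 - 0.51 = 0.3
e_max - e_min = 0.81 - 0.42 = 0.39
Dr = 0.3 / 0.39 * 100
Dr = 76.92 %


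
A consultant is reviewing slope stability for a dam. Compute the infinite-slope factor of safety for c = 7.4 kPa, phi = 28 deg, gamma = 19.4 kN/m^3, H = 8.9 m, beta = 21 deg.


Result: 1.513

Derivation:
Using Fs = c / (gamma*H*sin(beta)*cos(beta)) + tan(phi)/tan(beta)
Cohesion contribution = 7.4 / (19.4*8.9*sin(21)*cos(21))
Cohesion contribution = 0.128103
Friction contribution = tan(28)/tan(21) = 1.38515
Fs = 0.128103 + 1.38515
Fs = 1.513


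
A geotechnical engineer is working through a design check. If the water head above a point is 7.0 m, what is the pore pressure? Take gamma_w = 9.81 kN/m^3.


Using u = gamma_w * h_w
u = 9.81 * 7.0
u = 68.67 kPa


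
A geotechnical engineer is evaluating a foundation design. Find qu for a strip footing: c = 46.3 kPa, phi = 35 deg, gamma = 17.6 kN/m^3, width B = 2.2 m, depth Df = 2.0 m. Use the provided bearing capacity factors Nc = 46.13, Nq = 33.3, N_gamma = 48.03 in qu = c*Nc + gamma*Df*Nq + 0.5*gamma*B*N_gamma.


Result: 4237.84 kPa

Derivation:
Compute qu = c*Nc + gamma*Df*Nq + 0.5*gamma*B*N_gamma
Term 1: 46.3 * 46.13 = 2135.819
Term 2: 17.6 * 2.0 * 33.3 = 1172.16
Term 3: 0.5 * 17.6 * 2.2 * 48.03 = 929.8608
qu = 2135.819 + 1172.16 + 929.8608
qu = 4237.84 kPa


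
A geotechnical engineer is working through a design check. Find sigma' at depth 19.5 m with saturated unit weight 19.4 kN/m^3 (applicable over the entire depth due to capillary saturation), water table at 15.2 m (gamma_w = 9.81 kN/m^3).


Result: 336.12 kPa

Derivation:
Total stress = gamma_sat * depth
sigma = 19.4 * 19.5 = 378.3 kPa
Pore water pressure u = gamma_w * (depth - d_wt)
u = 9.81 * (19.5 - 15.2) = 42.183 kPa
Effective stress = sigma - u
sigma' = 378.3 - 42.183 = 336.12 kPa


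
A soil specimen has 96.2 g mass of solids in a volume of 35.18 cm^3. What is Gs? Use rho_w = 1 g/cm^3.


Result: 2.735

Derivation:
Using Gs = m_s / (V_s * rho_w)
Since rho_w = 1 g/cm^3:
Gs = 96.2 / 35.18
Gs = 2.735


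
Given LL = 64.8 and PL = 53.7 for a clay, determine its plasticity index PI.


Using PI = LL - PL
PI = 64.8 - 53.7
PI = 11.1


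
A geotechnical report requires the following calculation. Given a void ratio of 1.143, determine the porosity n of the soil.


Result: 0.5334

Derivation:
Using the relation n = e / (1 + e)
n = 1.143 / (1 + 1.143)
n = 1.143 / 2.143
n = 0.5334


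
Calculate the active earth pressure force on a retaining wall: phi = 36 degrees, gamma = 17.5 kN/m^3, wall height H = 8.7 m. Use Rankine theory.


Compute active earth pressure coefficient:
Ka = tan^2(45 - phi/2) = tan^2(27.0) = 0.259616
Compute active force:
Pa = 0.5 * Ka * gamma * H^2
Pa = 0.5 * 0.259616 * 17.5 * 8.7^2
Pa = 171.94 kN/m


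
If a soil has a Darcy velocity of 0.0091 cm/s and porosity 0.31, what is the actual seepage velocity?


Result: 0.02935 cm/s

Derivation:
Using v_s = v_d / n
v_s = 0.0091 / 0.31
v_s = 0.02935 cm/s


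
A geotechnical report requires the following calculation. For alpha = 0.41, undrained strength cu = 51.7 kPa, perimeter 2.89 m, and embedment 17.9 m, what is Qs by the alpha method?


Using Qs = alpha * cu * perimeter * L
Qs = 0.41 * 51.7 * 2.89 * 17.9
Qs = 1096.54 kN


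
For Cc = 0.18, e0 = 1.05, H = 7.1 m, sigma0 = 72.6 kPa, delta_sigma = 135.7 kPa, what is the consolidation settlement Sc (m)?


Using Sc = Cc * H / (1 + e0) * log10((sigma0 + delta_sigma) / sigma0)
Stress ratio = (72.6 + 135.7) / 72.6 = 2.86915
log10(2.86915) = 0.457753
Cc * H / (1 + e0) = 0.18 * 7.1 / (1 + 1.05) = 0.623415
Sc = 0.623415 * 0.457753
Sc = 0.2854 m


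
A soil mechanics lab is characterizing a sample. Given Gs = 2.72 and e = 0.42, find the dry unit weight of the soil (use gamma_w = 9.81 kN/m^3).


Using gamma_d = Gs * gamma_w / (1 + e)
gamma_d = 2.72 * 9.81 / (1 + 0.42)
gamma_d = 2.72 * 9.81 / 1.42
gamma_d = 18.791 kN/m^3


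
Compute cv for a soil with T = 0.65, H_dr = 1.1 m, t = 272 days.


Using cv = T * H_dr^2 / t
H_dr^2 = 1.1^2 = 1.21
cv = 0.65 * 1.21 / 272
cv = 0.00289 m^2/day


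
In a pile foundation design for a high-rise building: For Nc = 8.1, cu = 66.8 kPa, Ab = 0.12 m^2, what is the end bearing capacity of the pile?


Using Qb = Nc * cu * Ab
Qb = 8.1 * 66.8 * 0.12
Qb = 64.93 kN


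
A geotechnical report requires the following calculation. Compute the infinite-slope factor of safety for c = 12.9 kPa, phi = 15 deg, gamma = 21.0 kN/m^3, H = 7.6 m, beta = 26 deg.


Result: 0.755

Derivation:
Using Fs = c / (gamma*H*sin(beta)*cos(beta)) + tan(phi)/tan(beta)
Cohesion contribution = 12.9 / (21.0*7.6*sin(26)*cos(26))
Cohesion contribution = 0.205142
Friction contribution = tan(15)/tan(26) = 0.549377
Fs = 0.205142 + 0.549377
Fs = 0.755


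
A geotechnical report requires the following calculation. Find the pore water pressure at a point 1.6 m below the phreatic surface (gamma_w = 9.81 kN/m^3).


Using u = gamma_w * h_w
u = 9.81 * 1.6
u = 15.7 kPa


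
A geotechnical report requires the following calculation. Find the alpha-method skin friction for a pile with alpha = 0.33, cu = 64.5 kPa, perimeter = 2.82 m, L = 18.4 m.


Using Qs = alpha * cu * perimeter * L
Qs = 0.33 * 64.5 * 2.82 * 18.4
Qs = 1104.44 kN


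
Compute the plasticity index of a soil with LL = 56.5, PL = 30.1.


Using PI = LL - PL
PI = 56.5 - 30.1
PI = 26.4


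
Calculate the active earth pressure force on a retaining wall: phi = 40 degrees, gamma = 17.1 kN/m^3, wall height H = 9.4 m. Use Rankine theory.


Compute active earth pressure coefficient:
Ka = tan^2(45 - phi/2) = tan^2(25.0) = 0.217443
Compute active force:
Pa = 0.5 * Ka * gamma * H^2
Pa = 0.5 * 0.217443 * 17.1 * 9.4^2
Pa = 164.27 kN/m


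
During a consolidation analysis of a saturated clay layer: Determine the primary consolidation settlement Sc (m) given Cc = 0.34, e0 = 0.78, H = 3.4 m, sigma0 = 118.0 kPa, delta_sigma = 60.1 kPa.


Using Sc = Cc * H / (1 + e0) * log10((sigma0 + delta_sigma) / sigma0)
Stress ratio = (118.0 + 60.1) / 118.0 = 1.50932
log10(1.50932) = 0.178782
Cc * H / (1 + e0) = 0.34 * 3.4 / (1 + 0.78) = 0.649438
Sc = 0.649438 * 0.178782
Sc = 0.1161 m


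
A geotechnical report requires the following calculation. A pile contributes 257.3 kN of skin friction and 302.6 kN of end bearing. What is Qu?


Using Qu = Qf + Qb
Qu = 257.3 + 302.6
Qu = 559.9 kN


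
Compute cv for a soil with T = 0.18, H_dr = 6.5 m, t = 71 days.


Result: 0.10711 m^2/day

Derivation:
Using cv = T * H_dr^2 / t
H_dr^2 = 6.5^2 = 42.25
cv = 0.18 * 42.25 / 71
cv = 0.10711 m^2/day


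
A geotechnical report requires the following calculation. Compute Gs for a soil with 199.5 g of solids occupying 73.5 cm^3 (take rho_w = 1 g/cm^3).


Using Gs = m_s / (V_s * rho_w)
Since rho_w = 1 g/cm^3:
Gs = 199.5 / 73.5
Gs = 2.714


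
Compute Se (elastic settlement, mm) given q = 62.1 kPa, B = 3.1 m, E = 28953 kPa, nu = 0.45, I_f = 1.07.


Using Se = q * B * (1 - nu^2) * I_f / E
1 - nu^2 = 1 - 0.45^2 = 0.7975
Se = 62.1 * 3.1 * 0.7975 * 1.07 / 28953
Se = 0.005674 m
Convert to mm: Se = 0.005674 * 1000 = 5.674 mm


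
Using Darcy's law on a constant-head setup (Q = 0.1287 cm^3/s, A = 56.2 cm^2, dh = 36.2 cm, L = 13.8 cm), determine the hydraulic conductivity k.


Result: 0.000873 cm/s

Derivation:
Compute hydraulic gradient:
i = dh / L = 36.2 / 13.8 = 2.62319
Then apply Darcy's law:
k = Q / (A * i)
k = 0.1287 / (56.2 * 2.62319)
k = 0.1287 / 147.423
k = 0.000873 cm/s


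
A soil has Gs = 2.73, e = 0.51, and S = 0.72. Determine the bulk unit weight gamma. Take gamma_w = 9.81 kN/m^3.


Using gamma = gamma_w * (Gs + S*e) / (1 + e)
Numerator: Gs + S*e = 2.73 + 0.72*0.51 = 3.0972
Denominator: 1 + e = 1 + 0.51 = 1.51
gamma = 9.81 * 3.0972 / 1.51
gamma = 20.122 kN/m^3


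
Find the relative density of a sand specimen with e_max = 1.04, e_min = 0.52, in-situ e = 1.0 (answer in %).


Result: 7.69 %

Derivation:
Using Dr = (e_max - e) / (e_max - e_min) * 100
e_max - e = 1.04 - 1.0 = 0.04
e_max - e_min = 1.04 - 0.52 = 0.52
Dr = 0.04 / 0.52 * 100
Dr = 7.69 %


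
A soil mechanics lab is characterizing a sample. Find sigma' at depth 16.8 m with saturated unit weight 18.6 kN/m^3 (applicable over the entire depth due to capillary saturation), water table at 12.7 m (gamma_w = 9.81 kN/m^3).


Total stress = gamma_sat * depth
sigma = 18.6 * 16.8 = 312.48 kPa
Pore water pressure u = gamma_w * (depth - d_wt)
u = 9.81 * (16.8 - 12.7) = 40.221 kPa
Effective stress = sigma - u
sigma' = 312.48 - 40.221 = 272.26 kPa


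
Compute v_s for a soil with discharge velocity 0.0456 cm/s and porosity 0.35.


Using v_s = v_d / n
v_s = 0.0456 / 0.35
v_s = 0.13029 cm/s


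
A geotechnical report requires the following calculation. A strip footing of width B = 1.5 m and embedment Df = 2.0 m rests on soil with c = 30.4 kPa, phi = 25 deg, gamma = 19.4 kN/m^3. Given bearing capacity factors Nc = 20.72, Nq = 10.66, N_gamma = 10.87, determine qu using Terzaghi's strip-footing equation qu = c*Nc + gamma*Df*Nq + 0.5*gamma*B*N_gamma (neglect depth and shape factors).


Compute qu = c*Nc + gamma*Df*Nq + 0.5*gamma*B*N_gamma
Term 1: 30.4 * 20.72 = 629.888
Term 2: 19.4 * 2.0 * 10.66 = 413.608
Term 3: 0.5 * 19.4 * 1.5 * 10.87 = 158.1585
qu = 629.888 + 413.608 + 158.1585
qu = 1201.65 kPa


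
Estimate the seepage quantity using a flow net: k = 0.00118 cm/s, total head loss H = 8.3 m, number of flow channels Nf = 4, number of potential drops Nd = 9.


Convert k to m/s for unit consistency with H:
k = 0.00118 cm/s = 0.00118 / 100 m/s = 1.18e-05 m/s
Using q = k * H * Nf / Nd
Nf / Nd = 4 / 9 = 0.4444
q = 1.18e-05 * 8.3 * 0.4444
q = 4.353e-05 m^3/s per m


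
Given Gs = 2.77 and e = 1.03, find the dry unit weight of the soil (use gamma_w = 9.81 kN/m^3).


Result: 13.386 kN/m^3

Derivation:
Using gamma_d = Gs * gamma_w / (1 + e)
gamma_d = 2.77 * 9.81 / (1 + 1.03)
gamma_d = 2.77 * 9.81 / 2.03
gamma_d = 13.386 kN/m^3


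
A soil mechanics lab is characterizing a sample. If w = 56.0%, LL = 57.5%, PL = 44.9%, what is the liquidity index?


First compute the plasticity index:
PI = LL - PL = 57.5 - 44.9 = 12.6
Then compute the liquidity index:
LI = (w - PL) / PI
LI = (56.0 - 44.9) / 12.6
LI = 0.881


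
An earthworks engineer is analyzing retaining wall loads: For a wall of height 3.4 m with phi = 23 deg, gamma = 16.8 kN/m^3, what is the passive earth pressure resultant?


Compute passive earth pressure coefficient:
Kp = tan^2(45 + phi/2) = tan^2(56.5) = 2.282623
Compute passive force:
Pp = 0.5 * Kp * gamma * H^2
Pp = 0.5 * 2.282623 * 16.8 * 3.4^2
Pp = 221.65 kN/m


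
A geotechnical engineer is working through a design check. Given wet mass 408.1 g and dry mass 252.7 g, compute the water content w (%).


Using w = (m_wet - m_dry) / m_dry * 100
m_wet - m_dry = 408.1 - 252.7 = 155.4 g
w = 155.4 / 252.7 * 100
w = 61.5 %


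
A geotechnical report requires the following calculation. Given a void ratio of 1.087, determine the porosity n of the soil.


Using the relation n = e / (1 + e)
n = 1.087 / (1 + 1.087)
n = 1.087 / 2.087
n = 0.5208


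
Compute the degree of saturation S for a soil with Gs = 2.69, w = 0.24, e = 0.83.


Result: 0.7778

Derivation:
Using S = Gs * w / e
S = 2.69 * 0.24 / 0.83
S = 0.7778


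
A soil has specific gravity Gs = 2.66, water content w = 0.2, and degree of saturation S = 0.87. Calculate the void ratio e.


Using the relation e = Gs * w / S
e = 2.66 * 0.2 / 0.87
e = 0.6115


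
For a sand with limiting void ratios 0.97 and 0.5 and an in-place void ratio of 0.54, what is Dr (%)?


Using Dr = (e_max - e) / (e_max - e_min) * 100
e_max - e = 0.97 - 0.54 = 0.43
e_max - e_min = 0.97 - 0.5 = 0.47
Dr = 0.43 / 0.47 * 100
Dr = 91.49 %


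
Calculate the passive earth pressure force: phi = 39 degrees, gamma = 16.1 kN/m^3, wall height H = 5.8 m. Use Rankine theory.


Compute passive earth pressure coefficient:
Kp = tan^2(45 + phi/2) = tan^2(64.5) = 4.395495
Compute passive force:
Pp = 0.5 * Kp * gamma * H^2
Pp = 0.5 * 4.395495 * 16.1 * 5.8^2
Pp = 1190.31 kN/m


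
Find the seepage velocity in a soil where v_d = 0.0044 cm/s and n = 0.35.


Using v_s = v_d / n
v_s = 0.0044 / 0.35
v_s = 0.01257 cm/s


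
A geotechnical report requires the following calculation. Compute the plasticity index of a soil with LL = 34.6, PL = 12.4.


Result: 22.2

Derivation:
Using PI = LL - PL
PI = 34.6 - 12.4
PI = 22.2


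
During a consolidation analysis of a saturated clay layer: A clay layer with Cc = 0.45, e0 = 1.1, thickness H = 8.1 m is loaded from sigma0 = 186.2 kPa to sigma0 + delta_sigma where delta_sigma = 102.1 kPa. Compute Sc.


Using Sc = Cc * H / (1 + e0) * log10((sigma0 + delta_sigma) / sigma0)
Stress ratio = (186.2 + 102.1) / 186.2 = 1.54834
log10(1.54834) = 0.189865
Cc * H / (1 + e0) = 0.45 * 8.1 / (1 + 1.1) = 1.73571
Sc = 1.73571 * 0.189865
Sc = 0.3296 m


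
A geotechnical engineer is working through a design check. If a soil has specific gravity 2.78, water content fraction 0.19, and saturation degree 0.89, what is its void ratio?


Result: 0.5935

Derivation:
Using the relation e = Gs * w / S
e = 2.78 * 0.19 / 0.89
e = 0.5935


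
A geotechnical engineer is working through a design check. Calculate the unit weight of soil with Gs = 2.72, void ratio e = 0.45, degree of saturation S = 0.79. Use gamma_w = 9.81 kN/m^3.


Result: 20.807 kN/m^3

Derivation:
Using gamma = gamma_w * (Gs + S*e) / (1 + e)
Numerator: Gs + S*e = 2.72 + 0.79*0.45 = 3.0755
Denominator: 1 + e = 1 + 0.45 = 1.45
gamma = 9.81 * 3.0755 / 1.45
gamma = 20.807 kN/m^3


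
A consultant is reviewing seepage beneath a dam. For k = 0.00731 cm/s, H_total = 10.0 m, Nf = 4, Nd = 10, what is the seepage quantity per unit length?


Convert k to m/s for unit consistency with H:
k = 0.00731 cm/s = 0.00731 / 100 m/s = 7.31e-05 m/s
Using q = k * H * Nf / Nd
Nf / Nd = 4 / 10 = 0.4
q = 7.31e-05 * 10.0 * 0.4
q = 0.0002924 m^3/s per m


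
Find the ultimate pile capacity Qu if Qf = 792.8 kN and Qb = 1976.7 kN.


Result: 2769.5 kN

Derivation:
Using Qu = Qf + Qb
Qu = 792.8 + 1976.7
Qu = 2769.5 kN


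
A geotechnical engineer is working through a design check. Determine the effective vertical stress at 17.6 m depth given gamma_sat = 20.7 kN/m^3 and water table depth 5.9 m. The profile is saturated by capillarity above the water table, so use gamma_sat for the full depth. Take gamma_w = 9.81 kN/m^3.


Total stress = gamma_sat * depth
sigma = 20.7 * 17.6 = 364.32 kPa
Pore water pressure u = gamma_w * (depth - d_wt)
u = 9.81 * (17.6 - 5.9) = 114.777 kPa
Effective stress = sigma - u
sigma' = 364.32 - 114.777 = 249.54 kPa


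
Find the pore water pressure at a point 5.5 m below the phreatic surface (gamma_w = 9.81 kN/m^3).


Using u = gamma_w * h_w
u = 9.81 * 5.5
u = 53.96 kPa


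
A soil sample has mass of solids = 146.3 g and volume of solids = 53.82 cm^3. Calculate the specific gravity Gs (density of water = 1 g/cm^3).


Result: 2.718

Derivation:
Using Gs = m_s / (V_s * rho_w)
Since rho_w = 1 g/cm^3:
Gs = 146.3 / 53.82
Gs = 2.718


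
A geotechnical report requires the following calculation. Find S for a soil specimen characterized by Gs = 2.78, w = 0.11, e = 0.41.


Result: 0.7459

Derivation:
Using S = Gs * w / e
S = 2.78 * 0.11 / 0.41
S = 0.7459


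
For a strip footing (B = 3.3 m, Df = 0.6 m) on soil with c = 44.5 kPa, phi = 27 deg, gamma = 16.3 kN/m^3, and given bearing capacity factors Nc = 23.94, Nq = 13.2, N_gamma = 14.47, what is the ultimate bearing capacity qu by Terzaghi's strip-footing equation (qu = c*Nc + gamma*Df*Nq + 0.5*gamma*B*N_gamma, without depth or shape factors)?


Compute qu = c*Nc + gamma*Df*Nq + 0.5*gamma*B*N_gamma
Term 1: 44.5 * 23.94 = 1065.33
Term 2: 16.3 * 0.6 * 13.2 = 129.096
Term 3: 0.5 * 16.3 * 3.3 * 14.47 = 389.17065
qu = 1065.33 + 129.096 + 389.17065
qu = 1583.6 kPa


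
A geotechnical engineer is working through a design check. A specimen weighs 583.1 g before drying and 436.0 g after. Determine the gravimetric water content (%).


Using w = (m_wet - m_dry) / m_dry * 100
m_wet - m_dry = 583.1 - 436.0 = 147.1 g
w = 147.1 / 436.0 * 100
w = 33.74 %


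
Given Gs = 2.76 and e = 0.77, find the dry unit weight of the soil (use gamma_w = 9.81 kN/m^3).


Result: 15.297 kN/m^3

Derivation:
Using gamma_d = Gs * gamma_w / (1 + e)
gamma_d = 2.76 * 9.81 / (1 + 0.77)
gamma_d = 2.76 * 9.81 / 1.77
gamma_d = 15.297 kN/m^3


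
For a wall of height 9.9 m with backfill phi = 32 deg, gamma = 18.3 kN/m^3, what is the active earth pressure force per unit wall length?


Result: 275.55 kN/m

Derivation:
Compute active earth pressure coefficient:
Ka = tan^2(45 - phi/2) = tan^2(29.0) = 0.307259
Compute active force:
Pa = 0.5 * Ka * gamma * H^2
Pa = 0.5 * 0.307259 * 18.3 * 9.9^2
Pa = 275.55 kN/m


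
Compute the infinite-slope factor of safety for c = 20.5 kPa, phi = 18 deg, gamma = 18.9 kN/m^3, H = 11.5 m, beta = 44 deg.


Using Fs = c / (gamma*H*sin(beta)*cos(beta)) + tan(phi)/tan(beta)
Cohesion contribution = 20.5 / (18.9*11.5*sin(44)*cos(44))
Cohesion contribution = 0.188751
Friction contribution = tan(18)/tan(44) = 0.336464
Fs = 0.188751 + 0.336464
Fs = 0.525


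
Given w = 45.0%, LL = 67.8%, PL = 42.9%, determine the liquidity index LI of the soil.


First compute the plasticity index:
PI = LL - PL = 67.8 - 42.9 = 24.9
Then compute the liquidity index:
LI = (w - PL) / PI
LI = (45.0 - 42.9) / 24.9
LI = 0.084


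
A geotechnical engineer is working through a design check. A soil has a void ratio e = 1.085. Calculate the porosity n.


Result: 0.5204

Derivation:
Using the relation n = e / (1 + e)
n = 1.085 / (1 + 1.085)
n = 1.085 / 2.085
n = 0.5204


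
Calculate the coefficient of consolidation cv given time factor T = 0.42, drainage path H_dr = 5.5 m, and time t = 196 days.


Using cv = T * H_dr^2 / t
H_dr^2 = 5.5^2 = 30.25
cv = 0.42 * 30.25 / 196
cv = 0.06482 m^2/day


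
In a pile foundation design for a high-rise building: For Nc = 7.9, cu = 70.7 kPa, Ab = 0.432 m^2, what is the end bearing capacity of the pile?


Result: 241.28 kN

Derivation:
Using Qb = Nc * cu * Ab
Qb = 7.9 * 70.7 * 0.432
Qb = 241.28 kN


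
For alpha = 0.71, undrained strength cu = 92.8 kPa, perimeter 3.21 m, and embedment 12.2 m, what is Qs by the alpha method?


Result: 2580.31 kN

Derivation:
Using Qs = alpha * cu * perimeter * L
Qs = 0.71 * 92.8 * 3.21 * 12.2
Qs = 2580.31 kN


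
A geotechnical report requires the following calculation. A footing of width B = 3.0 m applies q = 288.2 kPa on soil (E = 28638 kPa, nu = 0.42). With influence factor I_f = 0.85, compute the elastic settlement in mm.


Using Se = q * B * (1 - nu^2) * I_f / E
1 - nu^2 = 1 - 0.42^2 = 0.8236
Se = 288.2 * 3.0 * 0.8236 * 0.85 / 28638
Se = 0.021135 m
Convert to mm: Se = 0.021135 * 1000 = 21.135 mm


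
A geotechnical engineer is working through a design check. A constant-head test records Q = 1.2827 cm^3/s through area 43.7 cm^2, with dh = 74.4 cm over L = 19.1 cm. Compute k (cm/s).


Compute hydraulic gradient:
i = dh / L = 74.4 / 19.1 = 3.89529
Then apply Darcy's law:
k = Q / (A * i)
k = 1.2827 / (43.7 * 3.89529)
k = 1.2827 / 170.224
k = 0.007535 cm/s


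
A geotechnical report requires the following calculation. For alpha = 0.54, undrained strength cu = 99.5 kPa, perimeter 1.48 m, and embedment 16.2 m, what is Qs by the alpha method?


Using Qs = alpha * cu * perimeter * L
Qs = 0.54 * 99.5 * 1.48 * 16.2
Qs = 1288.23 kN


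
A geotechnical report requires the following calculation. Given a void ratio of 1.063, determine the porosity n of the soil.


Result: 0.5153

Derivation:
Using the relation n = e / (1 + e)
n = 1.063 / (1 + 1.063)
n = 1.063 / 2.063
n = 0.5153


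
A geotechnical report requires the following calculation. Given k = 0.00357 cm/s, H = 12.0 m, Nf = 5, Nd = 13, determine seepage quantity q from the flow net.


Convert k to m/s for unit consistency with H:
k = 0.00357 cm/s = 0.00357 / 100 m/s = 3.57e-05 m/s
Using q = k * H * Nf / Nd
Nf / Nd = 5 / 13 = 0.3846
q = 3.57e-05 * 12.0 * 0.3846
q = 0.0001648 m^3/s per m


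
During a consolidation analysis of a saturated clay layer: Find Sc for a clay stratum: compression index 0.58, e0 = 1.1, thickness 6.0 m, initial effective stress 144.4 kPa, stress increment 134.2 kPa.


Using Sc = Cc * H / (1 + e0) * log10((sigma0 + delta_sigma) / sigma0)
Stress ratio = (144.4 + 134.2) / 144.4 = 1.92936
log10(1.92936) = 0.285414
Cc * H / (1 + e0) = 0.58 * 6.0 / (1 + 1.1) = 1.65714
Sc = 1.65714 * 0.285414
Sc = 0.473 m


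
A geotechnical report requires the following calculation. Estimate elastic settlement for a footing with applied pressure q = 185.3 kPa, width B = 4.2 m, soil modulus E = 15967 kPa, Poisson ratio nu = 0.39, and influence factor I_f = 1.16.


Result: 47.941 mm

Derivation:
Using Se = q * B * (1 - nu^2) * I_f / E
1 - nu^2 = 1 - 0.39^2 = 0.8479
Se = 185.3 * 4.2 * 0.8479 * 1.16 / 15967
Se = 0.047941 m
Convert to mm: Se = 0.047941 * 1000 = 47.941 mm


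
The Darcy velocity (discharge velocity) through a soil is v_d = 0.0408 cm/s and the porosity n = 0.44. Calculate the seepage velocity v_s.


Result: 0.09273 cm/s

Derivation:
Using v_s = v_d / n
v_s = 0.0408 / 0.44
v_s = 0.09273 cm/s


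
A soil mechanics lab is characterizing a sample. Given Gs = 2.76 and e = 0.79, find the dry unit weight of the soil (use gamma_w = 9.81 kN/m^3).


Using gamma_d = Gs * gamma_w / (1 + e)
gamma_d = 2.76 * 9.81 / (1 + 0.79)
gamma_d = 2.76 * 9.81 / 1.79
gamma_d = 15.126 kN/m^3


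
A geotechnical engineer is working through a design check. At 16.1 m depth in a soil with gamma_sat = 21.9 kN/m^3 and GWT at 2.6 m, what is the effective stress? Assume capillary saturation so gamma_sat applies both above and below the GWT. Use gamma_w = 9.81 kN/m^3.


Result: 220.16 kPa

Derivation:
Total stress = gamma_sat * depth
sigma = 21.9 * 16.1 = 352.59 kPa
Pore water pressure u = gamma_w * (depth - d_wt)
u = 9.81 * (16.1 - 2.6) = 132.435 kPa
Effective stress = sigma - u
sigma' = 352.59 - 132.435 = 220.16 kPa


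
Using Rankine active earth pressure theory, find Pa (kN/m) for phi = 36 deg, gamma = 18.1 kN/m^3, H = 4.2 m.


Result: 41.45 kN/m

Derivation:
Compute active earth pressure coefficient:
Ka = tan^2(45 - phi/2) = tan^2(27.0) = 0.259616
Compute active force:
Pa = 0.5 * Ka * gamma * H^2
Pa = 0.5 * 0.259616 * 18.1 * 4.2^2
Pa = 41.45 kN/m


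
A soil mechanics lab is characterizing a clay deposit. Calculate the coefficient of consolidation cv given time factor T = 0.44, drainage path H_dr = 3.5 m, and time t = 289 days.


Using cv = T * H_dr^2 / t
H_dr^2 = 3.5^2 = 12.25
cv = 0.44 * 12.25 / 289
cv = 0.01865 m^2/day


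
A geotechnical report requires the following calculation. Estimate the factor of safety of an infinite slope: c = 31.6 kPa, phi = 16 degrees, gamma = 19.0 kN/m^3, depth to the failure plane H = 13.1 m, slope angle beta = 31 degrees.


Using Fs = c / (gamma*H*sin(beta)*cos(beta)) + tan(phi)/tan(beta)
Cohesion contribution = 31.6 / (19.0*13.1*sin(31)*cos(31))
Cohesion contribution = 0.287579
Friction contribution = tan(16)/tan(31) = 0.477224
Fs = 0.287579 + 0.477224
Fs = 0.765


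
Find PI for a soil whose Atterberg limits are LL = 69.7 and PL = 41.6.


Using PI = LL - PL
PI = 69.7 - 41.6
PI = 28.1


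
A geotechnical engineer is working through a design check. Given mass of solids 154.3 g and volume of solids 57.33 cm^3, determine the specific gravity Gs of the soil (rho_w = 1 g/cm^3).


Using Gs = m_s / (V_s * rho_w)
Since rho_w = 1 g/cm^3:
Gs = 154.3 / 57.33
Gs = 2.691


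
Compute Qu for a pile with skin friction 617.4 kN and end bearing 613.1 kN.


Result: 1230.5 kN

Derivation:
Using Qu = Qf + Qb
Qu = 617.4 + 613.1
Qu = 1230.5 kN


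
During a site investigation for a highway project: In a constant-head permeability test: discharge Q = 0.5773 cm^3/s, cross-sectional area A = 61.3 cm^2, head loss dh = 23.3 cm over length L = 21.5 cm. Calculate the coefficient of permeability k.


Compute hydraulic gradient:
i = dh / L = 23.3 / 21.5 = 1.08372
Then apply Darcy's law:
k = Q / (A * i)
k = 0.5773 / (61.3 * 1.08372)
k = 0.5773 / 66.4321
k = 0.00869 cm/s


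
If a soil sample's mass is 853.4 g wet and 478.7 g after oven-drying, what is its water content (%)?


Using w = (m_wet - m_dry) / m_dry * 100
m_wet - m_dry = 853.4 - 478.7 = 374.7 g
w = 374.7 / 478.7 * 100
w = 78.27 %
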